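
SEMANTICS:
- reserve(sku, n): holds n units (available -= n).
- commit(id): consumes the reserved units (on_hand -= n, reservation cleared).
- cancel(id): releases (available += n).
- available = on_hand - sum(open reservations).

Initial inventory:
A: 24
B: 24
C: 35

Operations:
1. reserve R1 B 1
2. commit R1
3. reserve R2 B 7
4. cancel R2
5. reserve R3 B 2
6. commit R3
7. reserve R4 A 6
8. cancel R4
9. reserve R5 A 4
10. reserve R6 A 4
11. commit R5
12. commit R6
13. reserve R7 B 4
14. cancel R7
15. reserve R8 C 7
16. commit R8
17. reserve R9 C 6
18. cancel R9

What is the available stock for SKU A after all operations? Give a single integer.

Answer: 16

Derivation:
Step 1: reserve R1 B 1 -> on_hand[A=24 B=24 C=35] avail[A=24 B=23 C=35] open={R1}
Step 2: commit R1 -> on_hand[A=24 B=23 C=35] avail[A=24 B=23 C=35] open={}
Step 3: reserve R2 B 7 -> on_hand[A=24 B=23 C=35] avail[A=24 B=16 C=35] open={R2}
Step 4: cancel R2 -> on_hand[A=24 B=23 C=35] avail[A=24 B=23 C=35] open={}
Step 5: reserve R3 B 2 -> on_hand[A=24 B=23 C=35] avail[A=24 B=21 C=35] open={R3}
Step 6: commit R3 -> on_hand[A=24 B=21 C=35] avail[A=24 B=21 C=35] open={}
Step 7: reserve R4 A 6 -> on_hand[A=24 B=21 C=35] avail[A=18 B=21 C=35] open={R4}
Step 8: cancel R4 -> on_hand[A=24 B=21 C=35] avail[A=24 B=21 C=35] open={}
Step 9: reserve R5 A 4 -> on_hand[A=24 B=21 C=35] avail[A=20 B=21 C=35] open={R5}
Step 10: reserve R6 A 4 -> on_hand[A=24 B=21 C=35] avail[A=16 B=21 C=35] open={R5,R6}
Step 11: commit R5 -> on_hand[A=20 B=21 C=35] avail[A=16 B=21 C=35] open={R6}
Step 12: commit R6 -> on_hand[A=16 B=21 C=35] avail[A=16 B=21 C=35] open={}
Step 13: reserve R7 B 4 -> on_hand[A=16 B=21 C=35] avail[A=16 B=17 C=35] open={R7}
Step 14: cancel R7 -> on_hand[A=16 B=21 C=35] avail[A=16 B=21 C=35] open={}
Step 15: reserve R8 C 7 -> on_hand[A=16 B=21 C=35] avail[A=16 B=21 C=28] open={R8}
Step 16: commit R8 -> on_hand[A=16 B=21 C=28] avail[A=16 B=21 C=28] open={}
Step 17: reserve R9 C 6 -> on_hand[A=16 B=21 C=28] avail[A=16 B=21 C=22] open={R9}
Step 18: cancel R9 -> on_hand[A=16 B=21 C=28] avail[A=16 B=21 C=28] open={}
Final available[A] = 16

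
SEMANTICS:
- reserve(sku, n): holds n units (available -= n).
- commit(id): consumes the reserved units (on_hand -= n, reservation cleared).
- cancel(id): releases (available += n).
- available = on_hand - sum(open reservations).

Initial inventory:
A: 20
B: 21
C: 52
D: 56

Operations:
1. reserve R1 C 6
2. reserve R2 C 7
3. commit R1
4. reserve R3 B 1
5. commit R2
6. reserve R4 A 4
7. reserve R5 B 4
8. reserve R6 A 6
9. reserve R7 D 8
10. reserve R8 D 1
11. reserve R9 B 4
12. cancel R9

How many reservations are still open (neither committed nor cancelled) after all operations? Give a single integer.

Step 1: reserve R1 C 6 -> on_hand[A=20 B=21 C=52 D=56] avail[A=20 B=21 C=46 D=56] open={R1}
Step 2: reserve R2 C 7 -> on_hand[A=20 B=21 C=52 D=56] avail[A=20 B=21 C=39 D=56] open={R1,R2}
Step 3: commit R1 -> on_hand[A=20 B=21 C=46 D=56] avail[A=20 B=21 C=39 D=56] open={R2}
Step 4: reserve R3 B 1 -> on_hand[A=20 B=21 C=46 D=56] avail[A=20 B=20 C=39 D=56] open={R2,R3}
Step 5: commit R2 -> on_hand[A=20 B=21 C=39 D=56] avail[A=20 B=20 C=39 D=56] open={R3}
Step 6: reserve R4 A 4 -> on_hand[A=20 B=21 C=39 D=56] avail[A=16 B=20 C=39 D=56] open={R3,R4}
Step 7: reserve R5 B 4 -> on_hand[A=20 B=21 C=39 D=56] avail[A=16 B=16 C=39 D=56] open={R3,R4,R5}
Step 8: reserve R6 A 6 -> on_hand[A=20 B=21 C=39 D=56] avail[A=10 B=16 C=39 D=56] open={R3,R4,R5,R6}
Step 9: reserve R7 D 8 -> on_hand[A=20 B=21 C=39 D=56] avail[A=10 B=16 C=39 D=48] open={R3,R4,R5,R6,R7}
Step 10: reserve R8 D 1 -> on_hand[A=20 B=21 C=39 D=56] avail[A=10 B=16 C=39 D=47] open={R3,R4,R5,R6,R7,R8}
Step 11: reserve R9 B 4 -> on_hand[A=20 B=21 C=39 D=56] avail[A=10 B=12 C=39 D=47] open={R3,R4,R5,R6,R7,R8,R9}
Step 12: cancel R9 -> on_hand[A=20 B=21 C=39 D=56] avail[A=10 B=16 C=39 D=47] open={R3,R4,R5,R6,R7,R8}
Open reservations: ['R3', 'R4', 'R5', 'R6', 'R7', 'R8'] -> 6

Answer: 6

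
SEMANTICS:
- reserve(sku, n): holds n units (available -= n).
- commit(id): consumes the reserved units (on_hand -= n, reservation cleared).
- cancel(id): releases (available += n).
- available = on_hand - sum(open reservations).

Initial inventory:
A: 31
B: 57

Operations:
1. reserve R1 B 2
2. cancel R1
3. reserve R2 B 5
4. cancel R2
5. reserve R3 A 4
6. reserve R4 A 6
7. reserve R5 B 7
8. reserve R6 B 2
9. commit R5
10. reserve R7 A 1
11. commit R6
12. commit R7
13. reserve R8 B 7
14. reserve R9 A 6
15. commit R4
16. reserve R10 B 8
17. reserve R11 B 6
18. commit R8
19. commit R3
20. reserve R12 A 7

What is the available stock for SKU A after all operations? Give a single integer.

Step 1: reserve R1 B 2 -> on_hand[A=31 B=57] avail[A=31 B=55] open={R1}
Step 2: cancel R1 -> on_hand[A=31 B=57] avail[A=31 B=57] open={}
Step 3: reserve R2 B 5 -> on_hand[A=31 B=57] avail[A=31 B=52] open={R2}
Step 4: cancel R2 -> on_hand[A=31 B=57] avail[A=31 B=57] open={}
Step 5: reserve R3 A 4 -> on_hand[A=31 B=57] avail[A=27 B=57] open={R3}
Step 6: reserve R4 A 6 -> on_hand[A=31 B=57] avail[A=21 B=57] open={R3,R4}
Step 7: reserve R5 B 7 -> on_hand[A=31 B=57] avail[A=21 B=50] open={R3,R4,R5}
Step 8: reserve R6 B 2 -> on_hand[A=31 B=57] avail[A=21 B=48] open={R3,R4,R5,R6}
Step 9: commit R5 -> on_hand[A=31 B=50] avail[A=21 B=48] open={R3,R4,R6}
Step 10: reserve R7 A 1 -> on_hand[A=31 B=50] avail[A=20 B=48] open={R3,R4,R6,R7}
Step 11: commit R6 -> on_hand[A=31 B=48] avail[A=20 B=48] open={R3,R4,R7}
Step 12: commit R7 -> on_hand[A=30 B=48] avail[A=20 B=48] open={R3,R4}
Step 13: reserve R8 B 7 -> on_hand[A=30 B=48] avail[A=20 B=41] open={R3,R4,R8}
Step 14: reserve R9 A 6 -> on_hand[A=30 B=48] avail[A=14 B=41] open={R3,R4,R8,R9}
Step 15: commit R4 -> on_hand[A=24 B=48] avail[A=14 B=41] open={R3,R8,R9}
Step 16: reserve R10 B 8 -> on_hand[A=24 B=48] avail[A=14 B=33] open={R10,R3,R8,R9}
Step 17: reserve R11 B 6 -> on_hand[A=24 B=48] avail[A=14 B=27] open={R10,R11,R3,R8,R9}
Step 18: commit R8 -> on_hand[A=24 B=41] avail[A=14 B=27] open={R10,R11,R3,R9}
Step 19: commit R3 -> on_hand[A=20 B=41] avail[A=14 B=27] open={R10,R11,R9}
Step 20: reserve R12 A 7 -> on_hand[A=20 B=41] avail[A=7 B=27] open={R10,R11,R12,R9}
Final available[A] = 7

Answer: 7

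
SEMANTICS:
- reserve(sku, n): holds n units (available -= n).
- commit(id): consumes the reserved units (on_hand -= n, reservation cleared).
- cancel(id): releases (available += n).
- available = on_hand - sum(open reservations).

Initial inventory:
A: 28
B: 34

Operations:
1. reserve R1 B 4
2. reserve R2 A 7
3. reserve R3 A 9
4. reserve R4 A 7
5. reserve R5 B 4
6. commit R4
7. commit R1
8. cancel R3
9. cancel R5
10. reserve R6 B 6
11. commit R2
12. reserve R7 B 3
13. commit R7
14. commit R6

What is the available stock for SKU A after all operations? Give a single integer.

Step 1: reserve R1 B 4 -> on_hand[A=28 B=34] avail[A=28 B=30] open={R1}
Step 2: reserve R2 A 7 -> on_hand[A=28 B=34] avail[A=21 B=30] open={R1,R2}
Step 3: reserve R3 A 9 -> on_hand[A=28 B=34] avail[A=12 B=30] open={R1,R2,R3}
Step 4: reserve R4 A 7 -> on_hand[A=28 B=34] avail[A=5 B=30] open={R1,R2,R3,R4}
Step 5: reserve R5 B 4 -> on_hand[A=28 B=34] avail[A=5 B=26] open={R1,R2,R3,R4,R5}
Step 6: commit R4 -> on_hand[A=21 B=34] avail[A=5 B=26] open={R1,R2,R3,R5}
Step 7: commit R1 -> on_hand[A=21 B=30] avail[A=5 B=26] open={R2,R3,R5}
Step 8: cancel R3 -> on_hand[A=21 B=30] avail[A=14 B=26] open={R2,R5}
Step 9: cancel R5 -> on_hand[A=21 B=30] avail[A=14 B=30] open={R2}
Step 10: reserve R6 B 6 -> on_hand[A=21 B=30] avail[A=14 B=24] open={R2,R6}
Step 11: commit R2 -> on_hand[A=14 B=30] avail[A=14 B=24] open={R6}
Step 12: reserve R7 B 3 -> on_hand[A=14 B=30] avail[A=14 B=21] open={R6,R7}
Step 13: commit R7 -> on_hand[A=14 B=27] avail[A=14 B=21] open={R6}
Step 14: commit R6 -> on_hand[A=14 B=21] avail[A=14 B=21] open={}
Final available[A] = 14

Answer: 14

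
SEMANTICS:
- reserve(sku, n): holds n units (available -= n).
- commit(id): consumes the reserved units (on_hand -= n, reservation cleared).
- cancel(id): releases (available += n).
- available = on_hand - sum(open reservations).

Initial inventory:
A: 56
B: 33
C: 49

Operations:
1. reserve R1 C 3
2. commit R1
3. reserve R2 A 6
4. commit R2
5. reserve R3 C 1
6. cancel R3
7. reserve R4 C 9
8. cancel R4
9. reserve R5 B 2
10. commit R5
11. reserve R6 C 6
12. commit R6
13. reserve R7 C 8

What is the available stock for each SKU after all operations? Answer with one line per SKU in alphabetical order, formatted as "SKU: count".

Step 1: reserve R1 C 3 -> on_hand[A=56 B=33 C=49] avail[A=56 B=33 C=46] open={R1}
Step 2: commit R1 -> on_hand[A=56 B=33 C=46] avail[A=56 B=33 C=46] open={}
Step 3: reserve R2 A 6 -> on_hand[A=56 B=33 C=46] avail[A=50 B=33 C=46] open={R2}
Step 4: commit R2 -> on_hand[A=50 B=33 C=46] avail[A=50 B=33 C=46] open={}
Step 5: reserve R3 C 1 -> on_hand[A=50 B=33 C=46] avail[A=50 B=33 C=45] open={R3}
Step 6: cancel R3 -> on_hand[A=50 B=33 C=46] avail[A=50 B=33 C=46] open={}
Step 7: reserve R4 C 9 -> on_hand[A=50 B=33 C=46] avail[A=50 B=33 C=37] open={R4}
Step 8: cancel R4 -> on_hand[A=50 B=33 C=46] avail[A=50 B=33 C=46] open={}
Step 9: reserve R5 B 2 -> on_hand[A=50 B=33 C=46] avail[A=50 B=31 C=46] open={R5}
Step 10: commit R5 -> on_hand[A=50 B=31 C=46] avail[A=50 B=31 C=46] open={}
Step 11: reserve R6 C 6 -> on_hand[A=50 B=31 C=46] avail[A=50 B=31 C=40] open={R6}
Step 12: commit R6 -> on_hand[A=50 B=31 C=40] avail[A=50 B=31 C=40] open={}
Step 13: reserve R7 C 8 -> on_hand[A=50 B=31 C=40] avail[A=50 B=31 C=32] open={R7}

Answer: A: 50
B: 31
C: 32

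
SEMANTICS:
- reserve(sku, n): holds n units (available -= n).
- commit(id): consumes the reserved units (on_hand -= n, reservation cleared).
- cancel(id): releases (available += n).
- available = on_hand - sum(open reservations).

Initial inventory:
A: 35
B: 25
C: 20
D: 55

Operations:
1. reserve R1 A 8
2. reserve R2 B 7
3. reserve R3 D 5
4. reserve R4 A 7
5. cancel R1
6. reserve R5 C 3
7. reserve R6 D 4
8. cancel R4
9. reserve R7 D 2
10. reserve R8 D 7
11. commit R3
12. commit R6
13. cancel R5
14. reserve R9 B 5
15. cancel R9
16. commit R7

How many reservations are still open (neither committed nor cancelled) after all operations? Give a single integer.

Step 1: reserve R1 A 8 -> on_hand[A=35 B=25 C=20 D=55] avail[A=27 B=25 C=20 D=55] open={R1}
Step 2: reserve R2 B 7 -> on_hand[A=35 B=25 C=20 D=55] avail[A=27 B=18 C=20 D=55] open={R1,R2}
Step 3: reserve R3 D 5 -> on_hand[A=35 B=25 C=20 D=55] avail[A=27 B=18 C=20 D=50] open={R1,R2,R3}
Step 4: reserve R4 A 7 -> on_hand[A=35 B=25 C=20 D=55] avail[A=20 B=18 C=20 D=50] open={R1,R2,R3,R4}
Step 5: cancel R1 -> on_hand[A=35 B=25 C=20 D=55] avail[A=28 B=18 C=20 D=50] open={R2,R3,R4}
Step 6: reserve R5 C 3 -> on_hand[A=35 B=25 C=20 D=55] avail[A=28 B=18 C=17 D=50] open={R2,R3,R4,R5}
Step 7: reserve R6 D 4 -> on_hand[A=35 B=25 C=20 D=55] avail[A=28 B=18 C=17 D=46] open={R2,R3,R4,R5,R6}
Step 8: cancel R4 -> on_hand[A=35 B=25 C=20 D=55] avail[A=35 B=18 C=17 D=46] open={R2,R3,R5,R6}
Step 9: reserve R7 D 2 -> on_hand[A=35 B=25 C=20 D=55] avail[A=35 B=18 C=17 D=44] open={R2,R3,R5,R6,R7}
Step 10: reserve R8 D 7 -> on_hand[A=35 B=25 C=20 D=55] avail[A=35 B=18 C=17 D=37] open={R2,R3,R5,R6,R7,R8}
Step 11: commit R3 -> on_hand[A=35 B=25 C=20 D=50] avail[A=35 B=18 C=17 D=37] open={R2,R5,R6,R7,R8}
Step 12: commit R6 -> on_hand[A=35 B=25 C=20 D=46] avail[A=35 B=18 C=17 D=37] open={R2,R5,R7,R8}
Step 13: cancel R5 -> on_hand[A=35 B=25 C=20 D=46] avail[A=35 B=18 C=20 D=37] open={R2,R7,R8}
Step 14: reserve R9 B 5 -> on_hand[A=35 B=25 C=20 D=46] avail[A=35 B=13 C=20 D=37] open={R2,R7,R8,R9}
Step 15: cancel R9 -> on_hand[A=35 B=25 C=20 D=46] avail[A=35 B=18 C=20 D=37] open={R2,R7,R8}
Step 16: commit R7 -> on_hand[A=35 B=25 C=20 D=44] avail[A=35 B=18 C=20 D=37] open={R2,R8}
Open reservations: ['R2', 'R8'] -> 2

Answer: 2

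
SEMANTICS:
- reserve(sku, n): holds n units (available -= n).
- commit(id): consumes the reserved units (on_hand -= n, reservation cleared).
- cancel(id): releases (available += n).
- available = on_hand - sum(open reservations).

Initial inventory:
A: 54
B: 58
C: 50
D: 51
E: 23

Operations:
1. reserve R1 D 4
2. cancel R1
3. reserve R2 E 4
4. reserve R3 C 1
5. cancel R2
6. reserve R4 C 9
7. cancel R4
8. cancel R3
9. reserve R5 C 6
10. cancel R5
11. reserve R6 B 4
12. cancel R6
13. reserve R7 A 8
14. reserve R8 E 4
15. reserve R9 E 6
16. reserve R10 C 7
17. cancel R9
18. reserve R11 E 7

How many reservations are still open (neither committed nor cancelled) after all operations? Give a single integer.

Answer: 4

Derivation:
Step 1: reserve R1 D 4 -> on_hand[A=54 B=58 C=50 D=51 E=23] avail[A=54 B=58 C=50 D=47 E=23] open={R1}
Step 2: cancel R1 -> on_hand[A=54 B=58 C=50 D=51 E=23] avail[A=54 B=58 C=50 D=51 E=23] open={}
Step 3: reserve R2 E 4 -> on_hand[A=54 B=58 C=50 D=51 E=23] avail[A=54 B=58 C=50 D=51 E=19] open={R2}
Step 4: reserve R3 C 1 -> on_hand[A=54 B=58 C=50 D=51 E=23] avail[A=54 B=58 C=49 D=51 E=19] open={R2,R3}
Step 5: cancel R2 -> on_hand[A=54 B=58 C=50 D=51 E=23] avail[A=54 B=58 C=49 D=51 E=23] open={R3}
Step 6: reserve R4 C 9 -> on_hand[A=54 B=58 C=50 D=51 E=23] avail[A=54 B=58 C=40 D=51 E=23] open={R3,R4}
Step 7: cancel R4 -> on_hand[A=54 B=58 C=50 D=51 E=23] avail[A=54 B=58 C=49 D=51 E=23] open={R3}
Step 8: cancel R3 -> on_hand[A=54 B=58 C=50 D=51 E=23] avail[A=54 B=58 C=50 D=51 E=23] open={}
Step 9: reserve R5 C 6 -> on_hand[A=54 B=58 C=50 D=51 E=23] avail[A=54 B=58 C=44 D=51 E=23] open={R5}
Step 10: cancel R5 -> on_hand[A=54 B=58 C=50 D=51 E=23] avail[A=54 B=58 C=50 D=51 E=23] open={}
Step 11: reserve R6 B 4 -> on_hand[A=54 B=58 C=50 D=51 E=23] avail[A=54 B=54 C=50 D=51 E=23] open={R6}
Step 12: cancel R6 -> on_hand[A=54 B=58 C=50 D=51 E=23] avail[A=54 B=58 C=50 D=51 E=23] open={}
Step 13: reserve R7 A 8 -> on_hand[A=54 B=58 C=50 D=51 E=23] avail[A=46 B=58 C=50 D=51 E=23] open={R7}
Step 14: reserve R8 E 4 -> on_hand[A=54 B=58 C=50 D=51 E=23] avail[A=46 B=58 C=50 D=51 E=19] open={R7,R8}
Step 15: reserve R9 E 6 -> on_hand[A=54 B=58 C=50 D=51 E=23] avail[A=46 B=58 C=50 D=51 E=13] open={R7,R8,R9}
Step 16: reserve R10 C 7 -> on_hand[A=54 B=58 C=50 D=51 E=23] avail[A=46 B=58 C=43 D=51 E=13] open={R10,R7,R8,R9}
Step 17: cancel R9 -> on_hand[A=54 B=58 C=50 D=51 E=23] avail[A=46 B=58 C=43 D=51 E=19] open={R10,R7,R8}
Step 18: reserve R11 E 7 -> on_hand[A=54 B=58 C=50 D=51 E=23] avail[A=46 B=58 C=43 D=51 E=12] open={R10,R11,R7,R8}
Open reservations: ['R10', 'R11', 'R7', 'R8'] -> 4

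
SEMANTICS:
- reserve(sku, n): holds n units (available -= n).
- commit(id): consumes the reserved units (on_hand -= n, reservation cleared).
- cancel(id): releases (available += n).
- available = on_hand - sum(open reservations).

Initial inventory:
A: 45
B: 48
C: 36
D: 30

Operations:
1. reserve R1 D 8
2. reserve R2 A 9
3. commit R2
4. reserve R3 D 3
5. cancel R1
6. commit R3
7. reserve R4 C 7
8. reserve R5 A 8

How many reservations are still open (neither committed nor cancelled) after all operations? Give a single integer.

Step 1: reserve R1 D 8 -> on_hand[A=45 B=48 C=36 D=30] avail[A=45 B=48 C=36 D=22] open={R1}
Step 2: reserve R2 A 9 -> on_hand[A=45 B=48 C=36 D=30] avail[A=36 B=48 C=36 D=22] open={R1,R2}
Step 3: commit R2 -> on_hand[A=36 B=48 C=36 D=30] avail[A=36 B=48 C=36 D=22] open={R1}
Step 4: reserve R3 D 3 -> on_hand[A=36 B=48 C=36 D=30] avail[A=36 B=48 C=36 D=19] open={R1,R3}
Step 5: cancel R1 -> on_hand[A=36 B=48 C=36 D=30] avail[A=36 B=48 C=36 D=27] open={R3}
Step 6: commit R3 -> on_hand[A=36 B=48 C=36 D=27] avail[A=36 B=48 C=36 D=27] open={}
Step 7: reserve R4 C 7 -> on_hand[A=36 B=48 C=36 D=27] avail[A=36 B=48 C=29 D=27] open={R4}
Step 8: reserve R5 A 8 -> on_hand[A=36 B=48 C=36 D=27] avail[A=28 B=48 C=29 D=27] open={R4,R5}
Open reservations: ['R4', 'R5'] -> 2

Answer: 2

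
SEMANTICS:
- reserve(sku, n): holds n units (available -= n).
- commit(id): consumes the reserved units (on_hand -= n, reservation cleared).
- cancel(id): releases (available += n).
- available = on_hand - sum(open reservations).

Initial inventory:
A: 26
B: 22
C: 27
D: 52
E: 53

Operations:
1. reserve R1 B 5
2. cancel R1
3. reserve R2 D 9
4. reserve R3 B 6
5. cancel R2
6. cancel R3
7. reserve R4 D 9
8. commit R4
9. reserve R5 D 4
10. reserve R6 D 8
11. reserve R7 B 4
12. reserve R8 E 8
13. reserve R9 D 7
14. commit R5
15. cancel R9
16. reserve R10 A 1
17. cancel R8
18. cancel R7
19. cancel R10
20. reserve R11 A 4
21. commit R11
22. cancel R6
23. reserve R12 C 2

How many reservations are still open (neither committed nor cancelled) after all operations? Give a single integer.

Step 1: reserve R1 B 5 -> on_hand[A=26 B=22 C=27 D=52 E=53] avail[A=26 B=17 C=27 D=52 E=53] open={R1}
Step 2: cancel R1 -> on_hand[A=26 B=22 C=27 D=52 E=53] avail[A=26 B=22 C=27 D=52 E=53] open={}
Step 3: reserve R2 D 9 -> on_hand[A=26 B=22 C=27 D=52 E=53] avail[A=26 B=22 C=27 D=43 E=53] open={R2}
Step 4: reserve R3 B 6 -> on_hand[A=26 B=22 C=27 D=52 E=53] avail[A=26 B=16 C=27 D=43 E=53] open={R2,R3}
Step 5: cancel R2 -> on_hand[A=26 B=22 C=27 D=52 E=53] avail[A=26 B=16 C=27 D=52 E=53] open={R3}
Step 6: cancel R3 -> on_hand[A=26 B=22 C=27 D=52 E=53] avail[A=26 B=22 C=27 D=52 E=53] open={}
Step 7: reserve R4 D 9 -> on_hand[A=26 B=22 C=27 D=52 E=53] avail[A=26 B=22 C=27 D=43 E=53] open={R4}
Step 8: commit R4 -> on_hand[A=26 B=22 C=27 D=43 E=53] avail[A=26 B=22 C=27 D=43 E=53] open={}
Step 9: reserve R5 D 4 -> on_hand[A=26 B=22 C=27 D=43 E=53] avail[A=26 B=22 C=27 D=39 E=53] open={R5}
Step 10: reserve R6 D 8 -> on_hand[A=26 B=22 C=27 D=43 E=53] avail[A=26 B=22 C=27 D=31 E=53] open={R5,R6}
Step 11: reserve R7 B 4 -> on_hand[A=26 B=22 C=27 D=43 E=53] avail[A=26 B=18 C=27 D=31 E=53] open={R5,R6,R7}
Step 12: reserve R8 E 8 -> on_hand[A=26 B=22 C=27 D=43 E=53] avail[A=26 B=18 C=27 D=31 E=45] open={R5,R6,R7,R8}
Step 13: reserve R9 D 7 -> on_hand[A=26 B=22 C=27 D=43 E=53] avail[A=26 B=18 C=27 D=24 E=45] open={R5,R6,R7,R8,R9}
Step 14: commit R5 -> on_hand[A=26 B=22 C=27 D=39 E=53] avail[A=26 B=18 C=27 D=24 E=45] open={R6,R7,R8,R9}
Step 15: cancel R9 -> on_hand[A=26 B=22 C=27 D=39 E=53] avail[A=26 B=18 C=27 D=31 E=45] open={R6,R7,R8}
Step 16: reserve R10 A 1 -> on_hand[A=26 B=22 C=27 D=39 E=53] avail[A=25 B=18 C=27 D=31 E=45] open={R10,R6,R7,R8}
Step 17: cancel R8 -> on_hand[A=26 B=22 C=27 D=39 E=53] avail[A=25 B=18 C=27 D=31 E=53] open={R10,R6,R7}
Step 18: cancel R7 -> on_hand[A=26 B=22 C=27 D=39 E=53] avail[A=25 B=22 C=27 D=31 E=53] open={R10,R6}
Step 19: cancel R10 -> on_hand[A=26 B=22 C=27 D=39 E=53] avail[A=26 B=22 C=27 D=31 E=53] open={R6}
Step 20: reserve R11 A 4 -> on_hand[A=26 B=22 C=27 D=39 E=53] avail[A=22 B=22 C=27 D=31 E=53] open={R11,R6}
Step 21: commit R11 -> on_hand[A=22 B=22 C=27 D=39 E=53] avail[A=22 B=22 C=27 D=31 E=53] open={R6}
Step 22: cancel R6 -> on_hand[A=22 B=22 C=27 D=39 E=53] avail[A=22 B=22 C=27 D=39 E=53] open={}
Step 23: reserve R12 C 2 -> on_hand[A=22 B=22 C=27 D=39 E=53] avail[A=22 B=22 C=25 D=39 E=53] open={R12}
Open reservations: ['R12'] -> 1

Answer: 1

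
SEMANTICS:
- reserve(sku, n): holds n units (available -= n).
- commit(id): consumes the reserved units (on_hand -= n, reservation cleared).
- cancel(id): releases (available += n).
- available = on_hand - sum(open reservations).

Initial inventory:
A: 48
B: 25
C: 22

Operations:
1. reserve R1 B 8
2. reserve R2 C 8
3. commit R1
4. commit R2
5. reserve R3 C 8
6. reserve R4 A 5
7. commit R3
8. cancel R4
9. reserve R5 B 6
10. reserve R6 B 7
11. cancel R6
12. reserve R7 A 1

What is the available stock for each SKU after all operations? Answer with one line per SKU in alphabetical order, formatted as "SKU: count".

Step 1: reserve R1 B 8 -> on_hand[A=48 B=25 C=22] avail[A=48 B=17 C=22] open={R1}
Step 2: reserve R2 C 8 -> on_hand[A=48 B=25 C=22] avail[A=48 B=17 C=14] open={R1,R2}
Step 3: commit R1 -> on_hand[A=48 B=17 C=22] avail[A=48 B=17 C=14] open={R2}
Step 4: commit R2 -> on_hand[A=48 B=17 C=14] avail[A=48 B=17 C=14] open={}
Step 5: reserve R3 C 8 -> on_hand[A=48 B=17 C=14] avail[A=48 B=17 C=6] open={R3}
Step 6: reserve R4 A 5 -> on_hand[A=48 B=17 C=14] avail[A=43 B=17 C=6] open={R3,R4}
Step 7: commit R3 -> on_hand[A=48 B=17 C=6] avail[A=43 B=17 C=6] open={R4}
Step 8: cancel R4 -> on_hand[A=48 B=17 C=6] avail[A=48 B=17 C=6] open={}
Step 9: reserve R5 B 6 -> on_hand[A=48 B=17 C=6] avail[A=48 B=11 C=6] open={R5}
Step 10: reserve R6 B 7 -> on_hand[A=48 B=17 C=6] avail[A=48 B=4 C=6] open={R5,R6}
Step 11: cancel R6 -> on_hand[A=48 B=17 C=6] avail[A=48 B=11 C=6] open={R5}
Step 12: reserve R7 A 1 -> on_hand[A=48 B=17 C=6] avail[A=47 B=11 C=6] open={R5,R7}

Answer: A: 47
B: 11
C: 6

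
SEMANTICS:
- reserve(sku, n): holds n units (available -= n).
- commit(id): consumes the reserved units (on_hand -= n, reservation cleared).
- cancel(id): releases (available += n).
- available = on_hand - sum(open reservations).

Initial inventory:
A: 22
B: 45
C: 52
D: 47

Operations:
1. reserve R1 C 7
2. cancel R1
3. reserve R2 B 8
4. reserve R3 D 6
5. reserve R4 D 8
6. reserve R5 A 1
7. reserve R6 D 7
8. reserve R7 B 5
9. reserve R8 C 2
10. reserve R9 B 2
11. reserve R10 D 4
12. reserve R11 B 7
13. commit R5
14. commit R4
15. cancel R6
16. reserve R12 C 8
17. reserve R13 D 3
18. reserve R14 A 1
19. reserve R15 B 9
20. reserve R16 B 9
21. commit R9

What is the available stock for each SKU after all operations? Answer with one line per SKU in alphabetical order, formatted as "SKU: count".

Step 1: reserve R1 C 7 -> on_hand[A=22 B=45 C=52 D=47] avail[A=22 B=45 C=45 D=47] open={R1}
Step 2: cancel R1 -> on_hand[A=22 B=45 C=52 D=47] avail[A=22 B=45 C=52 D=47] open={}
Step 3: reserve R2 B 8 -> on_hand[A=22 B=45 C=52 D=47] avail[A=22 B=37 C=52 D=47] open={R2}
Step 4: reserve R3 D 6 -> on_hand[A=22 B=45 C=52 D=47] avail[A=22 B=37 C=52 D=41] open={R2,R3}
Step 5: reserve R4 D 8 -> on_hand[A=22 B=45 C=52 D=47] avail[A=22 B=37 C=52 D=33] open={R2,R3,R4}
Step 6: reserve R5 A 1 -> on_hand[A=22 B=45 C=52 D=47] avail[A=21 B=37 C=52 D=33] open={R2,R3,R4,R5}
Step 7: reserve R6 D 7 -> on_hand[A=22 B=45 C=52 D=47] avail[A=21 B=37 C=52 D=26] open={R2,R3,R4,R5,R6}
Step 8: reserve R7 B 5 -> on_hand[A=22 B=45 C=52 D=47] avail[A=21 B=32 C=52 D=26] open={R2,R3,R4,R5,R6,R7}
Step 9: reserve R8 C 2 -> on_hand[A=22 B=45 C=52 D=47] avail[A=21 B=32 C=50 D=26] open={R2,R3,R4,R5,R6,R7,R8}
Step 10: reserve R9 B 2 -> on_hand[A=22 B=45 C=52 D=47] avail[A=21 B=30 C=50 D=26] open={R2,R3,R4,R5,R6,R7,R8,R9}
Step 11: reserve R10 D 4 -> on_hand[A=22 B=45 C=52 D=47] avail[A=21 B=30 C=50 D=22] open={R10,R2,R3,R4,R5,R6,R7,R8,R9}
Step 12: reserve R11 B 7 -> on_hand[A=22 B=45 C=52 D=47] avail[A=21 B=23 C=50 D=22] open={R10,R11,R2,R3,R4,R5,R6,R7,R8,R9}
Step 13: commit R5 -> on_hand[A=21 B=45 C=52 D=47] avail[A=21 B=23 C=50 D=22] open={R10,R11,R2,R3,R4,R6,R7,R8,R9}
Step 14: commit R4 -> on_hand[A=21 B=45 C=52 D=39] avail[A=21 B=23 C=50 D=22] open={R10,R11,R2,R3,R6,R7,R8,R9}
Step 15: cancel R6 -> on_hand[A=21 B=45 C=52 D=39] avail[A=21 B=23 C=50 D=29] open={R10,R11,R2,R3,R7,R8,R9}
Step 16: reserve R12 C 8 -> on_hand[A=21 B=45 C=52 D=39] avail[A=21 B=23 C=42 D=29] open={R10,R11,R12,R2,R3,R7,R8,R9}
Step 17: reserve R13 D 3 -> on_hand[A=21 B=45 C=52 D=39] avail[A=21 B=23 C=42 D=26] open={R10,R11,R12,R13,R2,R3,R7,R8,R9}
Step 18: reserve R14 A 1 -> on_hand[A=21 B=45 C=52 D=39] avail[A=20 B=23 C=42 D=26] open={R10,R11,R12,R13,R14,R2,R3,R7,R8,R9}
Step 19: reserve R15 B 9 -> on_hand[A=21 B=45 C=52 D=39] avail[A=20 B=14 C=42 D=26] open={R10,R11,R12,R13,R14,R15,R2,R3,R7,R8,R9}
Step 20: reserve R16 B 9 -> on_hand[A=21 B=45 C=52 D=39] avail[A=20 B=5 C=42 D=26] open={R10,R11,R12,R13,R14,R15,R16,R2,R3,R7,R8,R9}
Step 21: commit R9 -> on_hand[A=21 B=43 C=52 D=39] avail[A=20 B=5 C=42 D=26] open={R10,R11,R12,R13,R14,R15,R16,R2,R3,R7,R8}

Answer: A: 20
B: 5
C: 42
D: 26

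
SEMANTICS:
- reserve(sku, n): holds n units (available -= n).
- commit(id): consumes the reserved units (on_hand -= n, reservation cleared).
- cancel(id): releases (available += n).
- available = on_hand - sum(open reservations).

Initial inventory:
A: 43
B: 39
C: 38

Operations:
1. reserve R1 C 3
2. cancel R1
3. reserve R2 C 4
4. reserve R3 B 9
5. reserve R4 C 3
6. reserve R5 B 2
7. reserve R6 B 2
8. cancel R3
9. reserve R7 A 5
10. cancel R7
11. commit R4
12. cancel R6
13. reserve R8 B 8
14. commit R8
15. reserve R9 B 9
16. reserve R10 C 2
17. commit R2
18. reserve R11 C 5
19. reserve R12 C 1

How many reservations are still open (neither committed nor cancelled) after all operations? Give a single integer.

Answer: 5

Derivation:
Step 1: reserve R1 C 3 -> on_hand[A=43 B=39 C=38] avail[A=43 B=39 C=35] open={R1}
Step 2: cancel R1 -> on_hand[A=43 B=39 C=38] avail[A=43 B=39 C=38] open={}
Step 3: reserve R2 C 4 -> on_hand[A=43 B=39 C=38] avail[A=43 B=39 C=34] open={R2}
Step 4: reserve R3 B 9 -> on_hand[A=43 B=39 C=38] avail[A=43 B=30 C=34] open={R2,R3}
Step 5: reserve R4 C 3 -> on_hand[A=43 B=39 C=38] avail[A=43 B=30 C=31] open={R2,R3,R4}
Step 6: reserve R5 B 2 -> on_hand[A=43 B=39 C=38] avail[A=43 B=28 C=31] open={R2,R3,R4,R5}
Step 7: reserve R6 B 2 -> on_hand[A=43 B=39 C=38] avail[A=43 B=26 C=31] open={R2,R3,R4,R5,R6}
Step 8: cancel R3 -> on_hand[A=43 B=39 C=38] avail[A=43 B=35 C=31] open={R2,R4,R5,R6}
Step 9: reserve R7 A 5 -> on_hand[A=43 B=39 C=38] avail[A=38 B=35 C=31] open={R2,R4,R5,R6,R7}
Step 10: cancel R7 -> on_hand[A=43 B=39 C=38] avail[A=43 B=35 C=31] open={R2,R4,R5,R6}
Step 11: commit R4 -> on_hand[A=43 B=39 C=35] avail[A=43 B=35 C=31] open={R2,R5,R6}
Step 12: cancel R6 -> on_hand[A=43 B=39 C=35] avail[A=43 B=37 C=31] open={R2,R5}
Step 13: reserve R8 B 8 -> on_hand[A=43 B=39 C=35] avail[A=43 B=29 C=31] open={R2,R5,R8}
Step 14: commit R8 -> on_hand[A=43 B=31 C=35] avail[A=43 B=29 C=31] open={R2,R5}
Step 15: reserve R9 B 9 -> on_hand[A=43 B=31 C=35] avail[A=43 B=20 C=31] open={R2,R5,R9}
Step 16: reserve R10 C 2 -> on_hand[A=43 B=31 C=35] avail[A=43 B=20 C=29] open={R10,R2,R5,R9}
Step 17: commit R2 -> on_hand[A=43 B=31 C=31] avail[A=43 B=20 C=29] open={R10,R5,R9}
Step 18: reserve R11 C 5 -> on_hand[A=43 B=31 C=31] avail[A=43 B=20 C=24] open={R10,R11,R5,R9}
Step 19: reserve R12 C 1 -> on_hand[A=43 B=31 C=31] avail[A=43 B=20 C=23] open={R10,R11,R12,R5,R9}
Open reservations: ['R10', 'R11', 'R12', 'R5', 'R9'] -> 5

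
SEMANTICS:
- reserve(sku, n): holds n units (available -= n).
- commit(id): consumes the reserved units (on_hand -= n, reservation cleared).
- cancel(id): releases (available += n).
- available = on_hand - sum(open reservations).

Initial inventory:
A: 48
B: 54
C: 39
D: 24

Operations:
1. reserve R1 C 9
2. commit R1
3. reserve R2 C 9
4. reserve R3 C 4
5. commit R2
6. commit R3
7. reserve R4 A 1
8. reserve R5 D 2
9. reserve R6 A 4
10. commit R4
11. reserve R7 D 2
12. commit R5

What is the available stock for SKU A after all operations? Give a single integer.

Step 1: reserve R1 C 9 -> on_hand[A=48 B=54 C=39 D=24] avail[A=48 B=54 C=30 D=24] open={R1}
Step 2: commit R1 -> on_hand[A=48 B=54 C=30 D=24] avail[A=48 B=54 C=30 D=24] open={}
Step 3: reserve R2 C 9 -> on_hand[A=48 B=54 C=30 D=24] avail[A=48 B=54 C=21 D=24] open={R2}
Step 4: reserve R3 C 4 -> on_hand[A=48 B=54 C=30 D=24] avail[A=48 B=54 C=17 D=24] open={R2,R3}
Step 5: commit R2 -> on_hand[A=48 B=54 C=21 D=24] avail[A=48 B=54 C=17 D=24] open={R3}
Step 6: commit R3 -> on_hand[A=48 B=54 C=17 D=24] avail[A=48 B=54 C=17 D=24] open={}
Step 7: reserve R4 A 1 -> on_hand[A=48 B=54 C=17 D=24] avail[A=47 B=54 C=17 D=24] open={R4}
Step 8: reserve R5 D 2 -> on_hand[A=48 B=54 C=17 D=24] avail[A=47 B=54 C=17 D=22] open={R4,R5}
Step 9: reserve R6 A 4 -> on_hand[A=48 B=54 C=17 D=24] avail[A=43 B=54 C=17 D=22] open={R4,R5,R6}
Step 10: commit R4 -> on_hand[A=47 B=54 C=17 D=24] avail[A=43 B=54 C=17 D=22] open={R5,R6}
Step 11: reserve R7 D 2 -> on_hand[A=47 B=54 C=17 D=24] avail[A=43 B=54 C=17 D=20] open={R5,R6,R7}
Step 12: commit R5 -> on_hand[A=47 B=54 C=17 D=22] avail[A=43 B=54 C=17 D=20] open={R6,R7}
Final available[A] = 43

Answer: 43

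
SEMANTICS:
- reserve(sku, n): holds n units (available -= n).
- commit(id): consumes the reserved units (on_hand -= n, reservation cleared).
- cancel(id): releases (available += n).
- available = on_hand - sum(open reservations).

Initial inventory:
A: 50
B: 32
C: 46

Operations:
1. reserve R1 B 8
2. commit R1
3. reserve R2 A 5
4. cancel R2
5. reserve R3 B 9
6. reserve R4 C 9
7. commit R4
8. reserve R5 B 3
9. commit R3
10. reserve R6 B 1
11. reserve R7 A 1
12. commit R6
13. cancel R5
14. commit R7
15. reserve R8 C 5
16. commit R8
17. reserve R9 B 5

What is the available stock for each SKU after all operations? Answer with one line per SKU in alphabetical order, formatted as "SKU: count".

Step 1: reserve R1 B 8 -> on_hand[A=50 B=32 C=46] avail[A=50 B=24 C=46] open={R1}
Step 2: commit R1 -> on_hand[A=50 B=24 C=46] avail[A=50 B=24 C=46] open={}
Step 3: reserve R2 A 5 -> on_hand[A=50 B=24 C=46] avail[A=45 B=24 C=46] open={R2}
Step 4: cancel R2 -> on_hand[A=50 B=24 C=46] avail[A=50 B=24 C=46] open={}
Step 5: reserve R3 B 9 -> on_hand[A=50 B=24 C=46] avail[A=50 B=15 C=46] open={R3}
Step 6: reserve R4 C 9 -> on_hand[A=50 B=24 C=46] avail[A=50 B=15 C=37] open={R3,R4}
Step 7: commit R4 -> on_hand[A=50 B=24 C=37] avail[A=50 B=15 C=37] open={R3}
Step 8: reserve R5 B 3 -> on_hand[A=50 B=24 C=37] avail[A=50 B=12 C=37] open={R3,R5}
Step 9: commit R3 -> on_hand[A=50 B=15 C=37] avail[A=50 B=12 C=37] open={R5}
Step 10: reserve R6 B 1 -> on_hand[A=50 B=15 C=37] avail[A=50 B=11 C=37] open={R5,R6}
Step 11: reserve R7 A 1 -> on_hand[A=50 B=15 C=37] avail[A=49 B=11 C=37] open={R5,R6,R7}
Step 12: commit R6 -> on_hand[A=50 B=14 C=37] avail[A=49 B=11 C=37] open={R5,R7}
Step 13: cancel R5 -> on_hand[A=50 B=14 C=37] avail[A=49 B=14 C=37] open={R7}
Step 14: commit R7 -> on_hand[A=49 B=14 C=37] avail[A=49 B=14 C=37] open={}
Step 15: reserve R8 C 5 -> on_hand[A=49 B=14 C=37] avail[A=49 B=14 C=32] open={R8}
Step 16: commit R8 -> on_hand[A=49 B=14 C=32] avail[A=49 B=14 C=32] open={}
Step 17: reserve R9 B 5 -> on_hand[A=49 B=14 C=32] avail[A=49 B=9 C=32] open={R9}

Answer: A: 49
B: 9
C: 32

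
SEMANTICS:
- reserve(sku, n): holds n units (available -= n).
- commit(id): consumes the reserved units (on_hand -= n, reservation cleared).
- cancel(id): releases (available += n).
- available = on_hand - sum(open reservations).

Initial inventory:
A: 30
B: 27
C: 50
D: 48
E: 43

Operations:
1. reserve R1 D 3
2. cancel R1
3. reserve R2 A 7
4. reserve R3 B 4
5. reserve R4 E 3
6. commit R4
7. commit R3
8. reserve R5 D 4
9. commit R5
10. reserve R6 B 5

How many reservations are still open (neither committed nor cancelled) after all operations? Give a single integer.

Answer: 2

Derivation:
Step 1: reserve R1 D 3 -> on_hand[A=30 B=27 C=50 D=48 E=43] avail[A=30 B=27 C=50 D=45 E=43] open={R1}
Step 2: cancel R1 -> on_hand[A=30 B=27 C=50 D=48 E=43] avail[A=30 B=27 C=50 D=48 E=43] open={}
Step 3: reserve R2 A 7 -> on_hand[A=30 B=27 C=50 D=48 E=43] avail[A=23 B=27 C=50 D=48 E=43] open={R2}
Step 4: reserve R3 B 4 -> on_hand[A=30 B=27 C=50 D=48 E=43] avail[A=23 B=23 C=50 D=48 E=43] open={R2,R3}
Step 5: reserve R4 E 3 -> on_hand[A=30 B=27 C=50 D=48 E=43] avail[A=23 B=23 C=50 D=48 E=40] open={R2,R3,R4}
Step 6: commit R4 -> on_hand[A=30 B=27 C=50 D=48 E=40] avail[A=23 B=23 C=50 D=48 E=40] open={R2,R3}
Step 7: commit R3 -> on_hand[A=30 B=23 C=50 D=48 E=40] avail[A=23 B=23 C=50 D=48 E=40] open={R2}
Step 8: reserve R5 D 4 -> on_hand[A=30 B=23 C=50 D=48 E=40] avail[A=23 B=23 C=50 D=44 E=40] open={R2,R5}
Step 9: commit R5 -> on_hand[A=30 B=23 C=50 D=44 E=40] avail[A=23 B=23 C=50 D=44 E=40] open={R2}
Step 10: reserve R6 B 5 -> on_hand[A=30 B=23 C=50 D=44 E=40] avail[A=23 B=18 C=50 D=44 E=40] open={R2,R6}
Open reservations: ['R2', 'R6'] -> 2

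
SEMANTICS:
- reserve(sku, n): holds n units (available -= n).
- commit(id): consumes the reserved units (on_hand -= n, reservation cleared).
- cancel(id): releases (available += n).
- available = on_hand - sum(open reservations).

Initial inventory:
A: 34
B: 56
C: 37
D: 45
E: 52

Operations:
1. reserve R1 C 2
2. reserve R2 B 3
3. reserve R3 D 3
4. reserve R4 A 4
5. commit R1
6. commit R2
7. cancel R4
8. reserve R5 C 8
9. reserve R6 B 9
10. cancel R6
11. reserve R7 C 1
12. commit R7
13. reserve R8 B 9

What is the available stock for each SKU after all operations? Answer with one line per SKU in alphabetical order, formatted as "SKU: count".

Answer: A: 34
B: 44
C: 26
D: 42
E: 52

Derivation:
Step 1: reserve R1 C 2 -> on_hand[A=34 B=56 C=37 D=45 E=52] avail[A=34 B=56 C=35 D=45 E=52] open={R1}
Step 2: reserve R2 B 3 -> on_hand[A=34 B=56 C=37 D=45 E=52] avail[A=34 B=53 C=35 D=45 E=52] open={R1,R2}
Step 3: reserve R3 D 3 -> on_hand[A=34 B=56 C=37 D=45 E=52] avail[A=34 B=53 C=35 D=42 E=52] open={R1,R2,R3}
Step 4: reserve R4 A 4 -> on_hand[A=34 B=56 C=37 D=45 E=52] avail[A=30 B=53 C=35 D=42 E=52] open={R1,R2,R3,R4}
Step 5: commit R1 -> on_hand[A=34 B=56 C=35 D=45 E=52] avail[A=30 B=53 C=35 D=42 E=52] open={R2,R3,R4}
Step 6: commit R2 -> on_hand[A=34 B=53 C=35 D=45 E=52] avail[A=30 B=53 C=35 D=42 E=52] open={R3,R4}
Step 7: cancel R4 -> on_hand[A=34 B=53 C=35 D=45 E=52] avail[A=34 B=53 C=35 D=42 E=52] open={R3}
Step 8: reserve R5 C 8 -> on_hand[A=34 B=53 C=35 D=45 E=52] avail[A=34 B=53 C=27 D=42 E=52] open={R3,R5}
Step 9: reserve R6 B 9 -> on_hand[A=34 B=53 C=35 D=45 E=52] avail[A=34 B=44 C=27 D=42 E=52] open={R3,R5,R6}
Step 10: cancel R6 -> on_hand[A=34 B=53 C=35 D=45 E=52] avail[A=34 B=53 C=27 D=42 E=52] open={R3,R5}
Step 11: reserve R7 C 1 -> on_hand[A=34 B=53 C=35 D=45 E=52] avail[A=34 B=53 C=26 D=42 E=52] open={R3,R5,R7}
Step 12: commit R7 -> on_hand[A=34 B=53 C=34 D=45 E=52] avail[A=34 B=53 C=26 D=42 E=52] open={R3,R5}
Step 13: reserve R8 B 9 -> on_hand[A=34 B=53 C=34 D=45 E=52] avail[A=34 B=44 C=26 D=42 E=52] open={R3,R5,R8}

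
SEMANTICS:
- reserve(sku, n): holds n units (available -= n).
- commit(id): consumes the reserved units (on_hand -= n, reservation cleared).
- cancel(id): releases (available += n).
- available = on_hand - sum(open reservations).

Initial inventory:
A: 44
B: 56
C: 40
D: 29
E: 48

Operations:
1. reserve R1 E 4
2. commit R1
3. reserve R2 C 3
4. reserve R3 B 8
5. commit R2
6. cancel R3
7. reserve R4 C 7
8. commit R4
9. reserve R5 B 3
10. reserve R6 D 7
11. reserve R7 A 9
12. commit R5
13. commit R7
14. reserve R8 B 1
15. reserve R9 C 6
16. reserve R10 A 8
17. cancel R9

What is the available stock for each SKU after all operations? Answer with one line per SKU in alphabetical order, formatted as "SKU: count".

Step 1: reserve R1 E 4 -> on_hand[A=44 B=56 C=40 D=29 E=48] avail[A=44 B=56 C=40 D=29 E=44] open={R1}
Step 2: commit R1 -> on_hand[A=44 B=56 C=40 D=29 E=44] avail[A=44 B=56 C=40 D=29 E=44] open={}
Step 3: reserve R2 C 3 -> on_hand[A=44 B=56 C=40 D=29 E=44] avail[A=44 B=56 C=37 D=29 E=44] open={R2}
Step 4: reserve R3 B 8 -> on_hand[A=44 B=56 C=40 D=29 E=44] avail[A=44 B=48 C=37 D=29 E=44] open={R2,R3}
Step 5: commit R2 -> on_hand[A=44 B=56 C=37 D=29 E=44] avail[A=44 B=48 C=37 D=29 E=44] open={R3}
Step 6: cancel R3 -> on_hand[A=44 B=56 C=37 D=29 E=44] avail[A=44 B=56 C=37 D=29 E=44] open={}
Step 7: reserve R4 C 7 -> on_hand[A=44 B=56 C=37 D=29 E=44] avail[A=44 B=56 C=30 D=29 E=44] open={R4}
Step 8: commit R4 -> on_hand[A=44 B=56 C=30 D=29 E=44] avail[A=44 B=56 C=30 D=29 E=44] open={}
Step 9: reserve R5 B 3 -> on_hand[A=44 B=56 C=30 D=29 E=44] avail[A=44 B=53 C=30 D=29 E=44] open={R5}
Step 10: reserve R6 D 7 -> on_hand[A=44 B=56 C=30 D=29 E=44] avail[A=44 B=53 C=30 D=22 E=44] open={R5,R6}
Step 11: reserve R7 A 9 -> on_hand[A=44 B=56 C=30 D=29 E=44] avail[A=35 B=53 C=30 D=22 E=44] open={R5,R6,R7}
Step 12: commit R5 -> on_hand[A=44 B=53 C=30 D=29 E=44] avail[A=35 B=53 C=30 D=22 E=44] open={R6,R7}
Step 13: commit R7 -> on_hand[A=35 B=53 C=30 D=29 E=44] avail[A=35 B=53 C=30 D=22 E=44] open={R6}
Step 14: reserve R8 B 1 -> on_hand[A=35 B=53 C=30 D=29 E=44] avail[A=35 B=52 C=30 D=22 E=44] open={R6,R8}
Step 15: reserve R9 C 6 -> on_hand[A=35 B=53 C=30 D=29 E=44] avail[A=35 B=52 C=24 D=22 E=44] open={R6,R8,R9}
Step 16: reserve R10 A 8 -> on_hand[A=35 B=53 C=30 D=29 E=44] avail[A=27 B=52 C=24 D=22 E=44] open={R10,R6,R8,R9}
Step 17: cancel R9 -> on_hand[A=35 B=53 C=30 D=29 E=44] avail[A=27 B=52 C=30 D=22 E=44] open={R10,R6,R8}

Answer: A: 27
B: 52
C: 30
D: 22
E: 44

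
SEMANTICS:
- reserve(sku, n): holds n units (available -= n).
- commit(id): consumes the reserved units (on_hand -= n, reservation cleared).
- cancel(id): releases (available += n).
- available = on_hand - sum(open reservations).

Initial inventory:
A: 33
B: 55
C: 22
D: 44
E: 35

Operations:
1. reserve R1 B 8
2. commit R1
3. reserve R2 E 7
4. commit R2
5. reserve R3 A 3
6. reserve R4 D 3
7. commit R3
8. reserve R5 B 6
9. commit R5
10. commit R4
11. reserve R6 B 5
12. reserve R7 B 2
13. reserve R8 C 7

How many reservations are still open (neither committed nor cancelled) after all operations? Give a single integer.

Step 1: reserve R1 B 8 -> on_hand[A=33 B=55 C=22 D=44 E=35] avail[A=33 B=47 C=22 D=44 E=35] open={R1}
Step 2: commit R1 -> on_hand[A=33 B=47 C=22 D=44 E=35] avail[A=33 B=47 C=22 D=44 E=35] open={}
Step 3: reserve R2 E 7 -> on_hand[A=33 B=47 C=22 D=44 E=35] avail[A=33 B=47 C=22 D=44 E=28] open={R2}
Step 4: commit R2 -> on_hand[A=33 B=47 C=22 D=44 E=28] avail[A=33 B=47 C=22 D=44 E=28] open={}
Step 5: reserve R3 A 3 -> on_hand[A=33 B=47 C=22 D=44 E=28] avail[A=30 B=47 C=22 D=44 E=28] open={R3}
Step 6: reserve R4 D 3 -> on_hand[A=33 B=47 C=22 D=44 E=28] avail[A=30 B=47 C=22 D=41 E=28] open={R3,R4}
Step 7: commit R3 -> on_hand[A=30 B=47 C=22 D=44 E=28] avail[A=30 B=47 C=22 D=41 E=28] open={R4}
Step 8: reserve R5 B 6 -> on_hand[A=30 B=47 C=22 D=44 E=28] avail[A=30 B=41 C=22 D=41 E=28] open={R4,R5}
Step 9: commit R5 -> on_hand[A=30 B=41 C=22 D=44 E=28] avail[A=30 B=41 C=22 D=41 E=28] open={R4}
Step 10: commit R4 -> on_hand[A=30 B=41 C=22 D=41 E=28] avail[A=30 B=41 C=22 D=41 E=28] open={}
Step 11: reserve R6 B 5 -> on_hand[A=30 B=41 C=22 D=41 E=28] avail[A=30 B=36 C=22 D=41 E=28] open={R6}
Step 12: reserve R7 B 2 -> on_hand[A=30 B=41 C=22 D=41 E=28] avail[A=30 B=34 C=22 D=41 E=28] open={R6,R7}
Step 13: reserve R8 C 7 -> on_hand[A=30 B=41 C=22 D=41 E=28] avail[A=30 B=34 C=15 D=41 E=28] open={R6,R7,R8}
Open reservations: ['R6', 'R7', 'R8'] -> 3

Answer: 3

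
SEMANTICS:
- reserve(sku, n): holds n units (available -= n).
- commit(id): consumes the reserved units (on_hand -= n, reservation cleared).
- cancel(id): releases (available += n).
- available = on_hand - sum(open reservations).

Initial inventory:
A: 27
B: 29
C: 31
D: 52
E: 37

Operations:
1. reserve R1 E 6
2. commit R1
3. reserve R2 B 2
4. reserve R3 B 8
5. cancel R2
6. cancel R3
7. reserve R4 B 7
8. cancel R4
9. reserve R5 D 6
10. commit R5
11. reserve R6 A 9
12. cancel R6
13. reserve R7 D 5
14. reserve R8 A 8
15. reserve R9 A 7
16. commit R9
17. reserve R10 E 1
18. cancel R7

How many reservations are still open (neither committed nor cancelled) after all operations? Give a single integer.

Step 1: reserve R1 E 6 -> on_hand[A=27 B=29 C=31 D=52 E=37] avail[A=27 B=29 C=31 D=52 E=31] open={R1}
Step 2: commit R1 -> on_hand[A=27 B=29 C=31 D=52 E=31] avail[A=27 B=29 C=31 D=52 E=31] open={}
Step 3: reserve R2 B 2 -> on_hand[A=27 B=29 C=31 D=52 E=31] avail[A=27 B=27 C=31 D=52 E=31] open={R2}
Step 4: reserve R3 B 8 -> on_hand[A=27 B=29 C=31 D=52 E=31] avail[A=27 B=19 C=31 D=52 E=31] open={R2,R3}
Step 5: cancel R2 -> on_hand[A=27 B=29 C=31 D=52 E=31] avail[A=27 B=21 C=31 D=52 E=31] open={R3}
Step 6: cancel R3 -> on_hand[A=27 B=29 C=31 D=52 E=31] avail[A=27 B=29 C=31 D=52 E=31] open={}
Step 7: reserve R4 B 7 -> on_hand[A=27 B=29 C=31 D=52 E=31] avail[A=27 B=22 C=31 D=52 E=31] open={R4}
Step 8: cancel R4 -> on_hand[A=27 B=29 C=31 D=52 E=31] avail[A=27 B=29 C=31 D=52 E=31] open={}
Step 9: reserve R5 D 6 -> on_hand[A=27 B=29 C=31 D=52 E=31] avail[A=27 B=29 C=31 D=46 E=31] open={R5}
Step 10: commit R5 -> on_hand[A=27 B=29 C=31 D=46 E=31] avail[A=27 B=29 C=31 D=46 E=31] open={}
Step 11: reserve R6 A 9 -> on_hand[A=27 B=29 C=31 D=46 E=31] avail[A=18 B=29 C=31 D=46 E=31] open={R6}
Step 12: cancel R6 -> on_hand[A=27 B=29 C=31 D=46 E=31] avail[A=27 B=29 C=31 D=46 E=31] open={}
Step 13: reserve R7 D 5 -> on_hand[A=27 B=29 C=31 D=46 E=31] avail[A=27 B=29 C=31 D=41 E=31] open={R7}
Step 14: reserve R8 A 8 -> on_hand[A=27 B=29 C=31 D=46 E=31] avail[A=19 B=29 C=31 D=41 E=31] open={R7,R8}
Step 15: reserve R9 A 7 -> on_hand[A=27 B=29 C=31 D=46 E=31] avail[A=12 B=29 C=31 D=41 E=31] open={R7,R8,R9}
Step 16: commit R9 -> on_hand[A=20 B=29 C=31 D=46 E=31] avail[A=12 B=29 C=31 D=41 E=31] open={R7,R8}
Step 17: reserve R10 E 1 -> on_hand[A=20 B=29 C=31 D=46 E=31] avail[A=12 B=29 C=31 D=41 E=30] open={R10,R7,R8}
Step 18: cancel R7 -> on_hand[A=20 B=29 C=31 D=46 E=31] avail[A=12 B=29 C=31 D=46 E=30] open={R10,R8}
Open reservations: ['R10', 'R8'] -> 2

Answer: 2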